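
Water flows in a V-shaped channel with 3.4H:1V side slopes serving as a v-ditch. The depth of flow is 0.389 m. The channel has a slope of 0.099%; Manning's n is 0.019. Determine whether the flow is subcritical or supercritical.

For a triangular section with side slope z = 3.4: A = zy² = 3.4×0.389² = 0.5145 m²; P = 2y√(1+z²) = 2×0.389×3.544 = 2.757 m.
Hydraulic radius R = A/P = 0.5145/2.757 = 0.1866 m.
V = (1/n) R^(2/3) √S = (1/0.019) × 0.1866^(2/3) × √0.00099 = 0.5408 m/s. Hydraulic depth D_h = A/T = 0.5145/2.645 = 0.1945 m.
Froude number Fr = V/√(g·D_h) = 0.5408/√(9.81×0.1945) = 0.391, which is less than 1, so the flow is subcritical.

subcritical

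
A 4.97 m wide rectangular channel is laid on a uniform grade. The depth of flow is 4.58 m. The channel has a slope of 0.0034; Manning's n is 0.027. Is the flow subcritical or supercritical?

Flow area A = b·y = 4.97 × 4.58 = 22.76 m². Wetted perimeter P = b + 2y = 4.97 + 2×4.58 = 14.13 m.
Hydraulic radius R = A/P = 22.76/14.13 = 1.611 m.
V = (1/n) R^(2/3) √S = (1/0.027) × 1.611^(2/3) × √0.0034 = 2.968 m/s. Hydraulic depth D_h = A/T = 22.76/4.97 = 4.58 m.
Froude number Fr = V/√(g·D_h) = 2.968/√(9.81×4.58) = 0.443, which is less than 1, so the flow is subcritical.

subcritical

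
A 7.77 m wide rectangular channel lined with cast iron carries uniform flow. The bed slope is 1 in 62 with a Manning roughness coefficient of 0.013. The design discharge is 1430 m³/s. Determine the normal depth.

y_n = 9.57 m

Manning's equation rearranged: A R^(2/3) = nQ / (1·√S) = 0.013 × 1430 / (√0.01613) = 146.4.
At y = 11.8 m: A R^(2/3) = 187.4 — too large.
At y = 7.99 m: A R^(2/3) = 117.8 — too small.
At y = 9.57 m: A R^(2/3) = 146.4 — close enough.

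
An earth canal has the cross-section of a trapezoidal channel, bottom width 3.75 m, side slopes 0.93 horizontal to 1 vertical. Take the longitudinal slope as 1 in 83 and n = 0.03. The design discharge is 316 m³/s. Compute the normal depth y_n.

Manning's equation rearranged: A R^(2/3) = nQ / (1·√S) = 0.03 × 316 / (√0.01205) = 86.37.
At y = 4.25 m: A R^(2/3) = 54.22 — low.
At y = 6.22 m: A R^(2/3) = 119.5 — high.
At y = 5.33 m: A R^(2/3) = 86.28 — close enough.

y_n = 5.33 m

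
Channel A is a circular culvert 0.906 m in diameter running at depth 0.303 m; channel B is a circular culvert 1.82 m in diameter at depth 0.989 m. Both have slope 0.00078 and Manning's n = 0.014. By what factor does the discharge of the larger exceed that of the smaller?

Channel A: For a circular section of diameter D = 0.906 m at depth y = 0.303 m, the central angle is θ = 2 arccos(1 − 2y/D) = 2.467 rad. Then A = (D²/8)(θ − sin θ) = 0.189 m² and P = Dθ/2 = 1.117 m. Hydraulic radius R = A/P = 0.189/1.117 = 0.1691 m. Q_A = (1/0.014)·0.189·0.1691^(2/3)·√0.00078 = 0.1153 m³/s.
Channel B: For a circular section of diameter D = 1.82 m at depth y = 0.989 m, the central angle is θ = 2 arccos(1 − 2y/D) = 3.315 rad. Then A = (D²/8)(θ − sin θ) = 1.444 m² and P = Dθ/2 = 3.017 m. Hydraulic radius R = A/P = 1.444/3.017 = 0.4787 m. Q_B = (1/0.014)·1.444·0.4787^(2/3)·√0.00078 = 1.763 m³/s.
The larger discharge is 1.763 m³/s and the smaller is 0.1153 m³/s; the ratio is 15.3.

15.3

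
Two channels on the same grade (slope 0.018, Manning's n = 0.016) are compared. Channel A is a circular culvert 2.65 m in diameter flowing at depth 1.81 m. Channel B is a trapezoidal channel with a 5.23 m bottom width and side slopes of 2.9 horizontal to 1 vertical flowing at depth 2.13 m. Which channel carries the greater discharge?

Channel A: For a circular section of diameter D = 2.65 m at depth y = 1.81 m, the central angle is θ = 2 arccos(1 − 2y/D) = 3.891 rad. Then A = (D²/8)(θ − sin θ) = 4.014 m² and P = Dθ/2 = 5.156 m. Hydraulic radius R = A/P = 4.014/5.156 = 0.7785 m. Q_A = (1/0.016)·4.014·0.7785^(2/3)·√0.018 = 28.48 m³/s.
Channel B: With bottom width b = 5.23 m and side slope z = 2.9: A = (b + zy)y = (5.23 + 2.9×2.13)×2.13 = 24.3 m²; P = b + 2y√(1+z²) = 5.23 + 2×2.13×3.068 = 18.3 m. Hydraulic radius R = A/P = 24.3/18.3 = 1.328 m. Q_B = (1/0.016)·24.3·1.328^(2/3)·√0.018 = 246.1 m³/s.
Q_A = 28.48 m³/s vs Q_B = 246.1 m³/s, so channel B carries more.

channel B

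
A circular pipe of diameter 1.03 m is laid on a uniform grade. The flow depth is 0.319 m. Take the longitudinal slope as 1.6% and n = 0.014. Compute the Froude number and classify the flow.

supercritical

For a circular section of diameter D = 1.03 m at depth y = 0.319 m, the central angle is θ = 2 arccos(1 − 2y/D) = 2.361 rad. Then A = (D²/8)(θ − sin θ) = 0.2197 m² and P = Dθ/2 = 1.216 m.
Hydraulic radius R = A/P = 0.2197/1.216 = 0.1807 m.
V = (1/n) R^(2/3) √S = (1/0.014) × 0.1807^(2/3) × √0.016 = 2.888 m/s. Hydraulic depth D_h = A/T = 0.2197/0.9525 = 0.2307 m.
Froude number Fr = V/√(g·D_h) = 2.888/√(9.81×0.2307) = 1.92, which is greater than 1, so the flow is supercritical.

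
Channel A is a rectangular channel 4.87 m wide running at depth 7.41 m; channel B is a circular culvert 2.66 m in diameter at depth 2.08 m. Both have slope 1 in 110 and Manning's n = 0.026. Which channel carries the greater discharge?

Channel A: Flow area A = b·y = 4.87 × 7.41 = 36.09 m². Wetted perimeter P = b + 2y = 4.87 + 2×7.41 = 19.69 m. Hydraulic radius R = A/P = 36.09/19.69 = 1.833 m. Q_A = (1/0.026)·36.09·1.833^(2/3)·√0.009091 = 198.2 m³/s.
Channel B: For a circular section of diameter D = 2.66 m at depth y = 2.08 m, the central angle is θ = 2 arccos(1 − 2y/D) = 4.34 rad. Then A = (D²/8)(θ − sin θ) = 4.662 m² and P = Dθ/2 = 5.772 m. Hydraulic radius R = A/P = 4.662/5.772 = 0.8077 m. Q_B = (1/0.026)·4.662·0.8077^(2/3)·√0.009091 = 14.83 m³/s.
Q_A = 198.2 m³/s vs Q_B = 14.83 m³/s, so channel A carries more.

channel A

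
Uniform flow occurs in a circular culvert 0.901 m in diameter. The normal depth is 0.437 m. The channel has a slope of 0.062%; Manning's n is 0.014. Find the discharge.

Q = 0.199 m³/s

For a circular section of diameter D = 0.901 m at depth y = 0.437 m, the central angle is θ = 2 arccos(1 − 2y/D) = 3.082 rad. Then A = (D²/8)(θ − sin θ) = 0.3066 m² and P = Dθ/2 = 1.388 m.
Hydraulic radius R = A/P = 0.3066/1.388 = 0.2209 m.
Manning's equation: Q = (1/n) A R^(2/3) S^(1/2) = (1/0.014) × 0.3066 × 0.2209^(2/3) × 0.00062^(1/2) = 0.199 m³/s.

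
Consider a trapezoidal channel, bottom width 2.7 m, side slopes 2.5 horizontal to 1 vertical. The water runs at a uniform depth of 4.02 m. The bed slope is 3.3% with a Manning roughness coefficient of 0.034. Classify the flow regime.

supercritical

With bottom width b = 2.7 m and side slope z = 2.5: A = (b + zy)y = (2.7 + 2.5×4.02)×4.02 = 51.25 m²; P = b + 2y√(1+z²) = 2.7 + 2×4.02×2.693 = 24.35 m.
Hydraulic radius R = A/P = 51.25/24.35 = 2.105 m.
V = (1/n) R^(2/3) √S = (1/0.034) × 2.105^(2/3) × √0.033 = 8.776 m/s. Hydraulic depth D_h = A/T = 51.25/22.8 = 2.248 m.
Froude number Fr = V/√(g·D_h) = 8.776/√(9.81×2.248) = 1.87, which is greater than 1, so the flow is supercritical.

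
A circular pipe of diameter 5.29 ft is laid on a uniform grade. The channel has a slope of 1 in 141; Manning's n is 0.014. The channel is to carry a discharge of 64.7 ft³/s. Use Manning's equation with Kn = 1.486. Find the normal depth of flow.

y_n = 1.89 ft

Manning's equation rearranged: A R^(2/3) = nQ / (1.486·√S) = 0.014 × 64.7 / (1.486 × √0.007092) = 7.238.
Try y = 2.32 ft: A R^(2/3) = 10.54 — high.
Try y = 1.61 ft: A R^(2/3) = 5.332 — low.
Try y = 1.89 ft: A R^(2/3) = 7.238 — ≈ 7.238.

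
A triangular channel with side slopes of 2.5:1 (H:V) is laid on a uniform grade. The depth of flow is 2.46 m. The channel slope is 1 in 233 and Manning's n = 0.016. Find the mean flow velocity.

V = 4.47 m/s

For a triangular section with side slope z = 2.5: A = zy² = 2.5×2.46² = 15.13 m²; P = 2y√(1+z²) = 2×2.46×2.693 = 13.25 m.
Hydraulic radius R = A/P = 15.13/13.25 = 1.142 m.
From Manning's equation, V = (1/n) R^(2/3) S^(1/2) = (1/0.016) × 1.142^(2/3) × 0.004292^(1/2) = 4.47 m/s.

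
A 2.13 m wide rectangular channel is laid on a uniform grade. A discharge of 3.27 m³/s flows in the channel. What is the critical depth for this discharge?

y_c = 0.622 m

For a rectangular channel, critical depth y_c = (q²/g)^(1/3) where q = Q/b = 3.27/2.13 = 1.535 m²/s.
So y_c = (1.535²/9.81)^(1/3) = 0.622 m.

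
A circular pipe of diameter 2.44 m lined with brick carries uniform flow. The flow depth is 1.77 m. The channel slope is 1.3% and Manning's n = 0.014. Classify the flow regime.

supercritical

For a circular section of diameter D = 2.44 m at depth y = 1.77 m, the central angle is θ = 2 arccos(1 − 2y/D) = 4.077 rad. Then A = (D²/8)(θ − sin θ) = 3.633 m² and P = Dθ/2 = 4.974 m.
Hydraulic radius R = A/P = 3.633/4.974 = 0.7304 m.
V = (1/n) R^(2/3) √S = (1/0.014) × 0.7304^(2/3) × √0.013 = 6.605 m/s. Hydraulic depth D_h = A/T = 3.633/2.178 = 1.668 m.
Froude number Fr = V/√(g·D_h) = 6.605/√(9.81×1.668) = 1.63, which is greater than 1, so the flow is supercritical.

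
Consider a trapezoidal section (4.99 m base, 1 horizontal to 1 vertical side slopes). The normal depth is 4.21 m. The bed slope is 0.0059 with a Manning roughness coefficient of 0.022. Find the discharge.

Q = 235 m³/s

With bottom width b = 4.99 m and side slope z = 1: A = (b + zy)y = (4.99 + 1×4.21)×4.21 = 38.73 m²; P = b + 2y√(1+z²) = 4.99 + 2×4.21×1.414 = 16.9 m.
Hydraulic radius R = A/P = 38.73/16.9 = 2.292 m.
Manning's equation: Q = (1/n) A R^(2/3) S^(1/2) = (1/0.022) × 38.73 × 2.292^(2/3) × 0.0059^(1/2) = 235 m³/s.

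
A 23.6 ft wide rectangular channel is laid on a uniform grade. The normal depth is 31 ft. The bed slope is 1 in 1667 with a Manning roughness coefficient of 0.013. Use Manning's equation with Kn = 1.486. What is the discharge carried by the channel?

Q = 8560 ft³/s

Flow area A = b·y = 23.6 × 31 = 731.6 ft². Wetted perimeter P = b + 2y = 23.6 + 2×31 = 85.6 ft.
Hydraulic radius R = A/P = 731.6/85.6 = 8.547 ft.
Manning's equation: Q = (1.486/n) A R^(2/3) S^(1/2) = (1.486/0.013) × 731.6 × 8.547^(2/3) × 0.0005999^(1/2) = 8560 ft³/s.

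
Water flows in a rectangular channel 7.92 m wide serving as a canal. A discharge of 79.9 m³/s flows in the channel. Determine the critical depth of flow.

y_c = 2.18 m

For a rectangular channel, critical depth y_c = (q²/g)^(1/3) where q = Q/b = 79.9/7.92 = 10.09 m²/s.
So y_c = (10.09²/9.81)^(1/3) = 2.18 m.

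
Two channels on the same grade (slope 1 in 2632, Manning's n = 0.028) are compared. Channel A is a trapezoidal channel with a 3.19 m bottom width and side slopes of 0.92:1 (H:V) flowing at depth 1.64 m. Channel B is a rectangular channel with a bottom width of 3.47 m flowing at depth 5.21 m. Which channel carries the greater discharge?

channel B

Channel A: With bottom width b = 3.19 m and side slope z = 0.92: A = (b + zy)y = (3.19 + 0.92×1.64)×1.64 = 7.706 m²; P = b + 2y√(1+z²) = 3.19 + 2×1.64×1.359 = 7.647 m. Hydraulic radius R = A/P = 7.706/7.647 = 1.008 m. Q_A = (1/0.028)·7.706·1.008^(2/3)·√0.0003799 = 5.392 m³/s.
Channel B: Flow area A = b·y = 3.47 × 5.21 = 18.08 m². Wetted perimeter P = b + 2y = 3.47 + 2×5.21 = 13.89 m. Hydraulic radius R = A/P = 18.08/13.89 = 1.302 m. Q_B = (1/0.028)·18.08·1.302^(2/3)·√0.0003799 = 15 m³/s.
Q_A = 5.392 m³/s vs Q_B = 15 m³/s, so channel B carries more.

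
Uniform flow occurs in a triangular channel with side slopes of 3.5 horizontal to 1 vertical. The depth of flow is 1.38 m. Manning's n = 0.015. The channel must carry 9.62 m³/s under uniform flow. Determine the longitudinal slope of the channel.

S = 0.00081

For a triangular section with side slope z = 3.5: A = zy² = 3.5×1.38² = 6.665 m²; P = 2y√(1+z²) = 2×1.38×3.64 = 10.05 m.
Hydraulic radius R = A/P = 6.665/10.05 = 0.6635 m.
From Manning's equation, S = [nQ / (1 A R^(2/3))]² = [0.015 × 9.62 / (1 × 6.665 × 0.6635^(2/3))]² = 0.00081.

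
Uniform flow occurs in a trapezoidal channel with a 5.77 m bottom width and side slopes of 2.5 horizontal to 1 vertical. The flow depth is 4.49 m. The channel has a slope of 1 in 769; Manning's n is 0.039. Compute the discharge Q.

Q = 132 m³/s

With bottom width b = 5.77 m and side slope z = 2.5: A = (b + zy)y = (5.77 + 2.5×4.49)×4.49 = 76.31 m²; P = b + 2y√(1+z²) = 5.77 + 2×4.49×2.693 = 29.95 m.
Hydraulic radius R = A/P = 76.31/29.95 = 2.548 m.
Manning's equation: Q = (1/n) A R^(2/3) S^(1/2) = (1/0.039) × 76.31 × 2.548^(2/3) × 0.0013^(1/2) = 132 m³/s.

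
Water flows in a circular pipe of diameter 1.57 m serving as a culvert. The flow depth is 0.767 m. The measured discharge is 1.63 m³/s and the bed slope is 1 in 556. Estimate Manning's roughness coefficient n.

For a circular section of diameter D = 1.57 m at depth y = 0.767 m, the central angle is θ = 2 arccos(1 − 2y/D) = 3.096 rad. Then A = (D²/8)(θ − sin θ) = 0.9397 m² and P = Dθ/2 = 2.43 m.
Hydraulic radius R = A/P = 0.9397/2.43 = 0.3867 m.
Rearranging Manning's equation: n = (1/Q) A R^(2/3) S^(1/2) = (1/1.63) × 0.9397 × 0.3867^(2/3) × √0.001799 = 0.013.

n = 0.013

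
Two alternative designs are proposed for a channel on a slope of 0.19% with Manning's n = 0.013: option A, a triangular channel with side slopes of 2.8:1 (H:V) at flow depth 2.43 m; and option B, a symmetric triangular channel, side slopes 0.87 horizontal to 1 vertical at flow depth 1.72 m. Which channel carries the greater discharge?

Channel A: For a triangular section with side slope z = 2.8: A = zy² = 2.8×2.43² = 16.53 m²; P = 2y√(1+z²) = 2×2.43×2.973 = 14.45 m. Hydraulic radius R = A/P = 16.53/14.45 = 1.144 m. Q_A = (1/0.013)·16.53·1.144^(2/3)·√0.0019 = 60.65 m³/s.
Channel B: For a triangular section with side slope z = 0.87: A = zy² = 0.87×1.72² = 2.574 m²; P = 2y√(1+z²) = 2×1.72×1.325 = 4.56 m. Hydraulic radius R = A/P = 2.574/4.56 = 0.5645 m. Q_B = (1/0.013)·2.574·0.5645^(2/3)·√0.0019 = 5.894 m³/s.
Q_A = 60.65 m³/s vs Q_B = 5.894 m³/s, so channel A carries more.

channel A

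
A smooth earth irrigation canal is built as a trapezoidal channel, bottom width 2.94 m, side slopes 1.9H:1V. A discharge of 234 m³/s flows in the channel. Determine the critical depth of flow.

At critical depth, Q² T / (g A³) = 1, i.e. A³/T = Q²/g = 234²/9.81 = 5582.
Try y = 5.21 m: A³/T = 13160 — too large.
Try y = 3.12 m: A³/T = 1432 — too small.
Try y = 4.29 m: A³/T = 5598 — close enough.

y_c = 4.29 m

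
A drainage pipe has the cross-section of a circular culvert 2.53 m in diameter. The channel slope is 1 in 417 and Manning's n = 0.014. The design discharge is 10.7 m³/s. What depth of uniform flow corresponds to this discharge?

y_n = 1.75 m

Manning's equation rearranged: A R^(2/3) = nQ / (1·√S) = 0.014 × 10.7 / (√0.002398) = 3.059.
Trying y = 1.92 m: A R^(2/3) = 3.424 — over.
Trying y = 1.41 m: A R^(2/3) = 2.216 — short.
Trying y = 1.75 m: A R^(2/3) = 3.053 — close enough.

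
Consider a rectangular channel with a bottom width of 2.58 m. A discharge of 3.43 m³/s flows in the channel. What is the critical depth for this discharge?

For a rectangular channel, critical depth y_c = (q²/g)^(1/3) where q = Q/b = 3.43/2.58 = 1.329 m²/s.
So y_c = (1.329²/9.81)^(1/3) = 0.565 m.

y_c = 0.565 m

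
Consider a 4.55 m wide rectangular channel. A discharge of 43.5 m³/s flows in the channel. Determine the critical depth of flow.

For a rectangular channel, critical depth y_c = (q²/g)^(1/3) where q = Q/b = 43.5/4.55 = 9.56 m²/s.
So y_c = (9.56²/9.81)^(1/3) = 2.1 m.

y_c = 2.1 m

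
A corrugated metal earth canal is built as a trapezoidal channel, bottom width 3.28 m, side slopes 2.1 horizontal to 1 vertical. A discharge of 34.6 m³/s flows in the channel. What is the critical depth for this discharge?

At critical depth, Q² T / (g A³) = 1, i.e. A³/T = Q²/g = 34.6²/9.81 = 122.
Try y = 1.28 m: A³/T = 51.5 — low.
Try y = 1.61 m: A³/T = 122.8 — close enough.

y_c = 1.61 m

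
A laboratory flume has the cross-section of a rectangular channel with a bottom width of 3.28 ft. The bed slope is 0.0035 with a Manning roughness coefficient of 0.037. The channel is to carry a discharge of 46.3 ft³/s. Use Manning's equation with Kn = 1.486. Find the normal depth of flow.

Manning's equation rearranged: A R^(2/3) = nQ / (1.486·√S) = 0.037 × 46.3 / (1.486 × √0.0035) = 19.49.
Try y = 6.33 ft: A R^(2/3) = 24.76 — too large.
Try y = 4.07 ft: A R^(2/3) = 14.81 — too small.
Try y = 5.14 ft: A R^(2/3) = 19.49 — close enough.

y_n = 5.14 ft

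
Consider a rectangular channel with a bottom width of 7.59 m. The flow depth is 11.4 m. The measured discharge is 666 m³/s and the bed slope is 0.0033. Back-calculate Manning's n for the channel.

n = 0.015

Flow area A = b·y = 7.59 × 11.4 = 86.53 m². Wetted perimeter P = b + 2y = 7.59 + 2×11.4 = 30.39 m.
Hydraulic radius R = A/P = 86.53/30.39 = 2.847 m.
Rearranging Manning's equation: n = (1/Q) A R^(2/3) S^(1/2) = (1/666) × 86.53 × 2.847^(2/3) × √0.0033 = 0.015.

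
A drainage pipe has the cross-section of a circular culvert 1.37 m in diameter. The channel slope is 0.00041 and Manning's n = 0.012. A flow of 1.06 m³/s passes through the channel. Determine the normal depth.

Manning's equation rearranged: A R^(2/3) = nQ / (1·√S) = 0.012 × 1.06 / (√0.00041) = 0.6282.
At y = 0.825 m: A R^(2/3) = 0.4875 — too small.
At y = 0.989 m: A R^(2/3) = 0.6284 — matches.

y_n = 0.989 m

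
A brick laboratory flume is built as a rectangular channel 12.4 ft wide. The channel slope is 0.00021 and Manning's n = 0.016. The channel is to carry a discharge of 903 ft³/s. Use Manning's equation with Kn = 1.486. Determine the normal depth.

Manning's equation rearranged: A R^(2/3) = nQ / (1.486·√S) = 0.016 × 903 / (1.486 × √0.00021) = 670.9.
Try y = 24.2 ft: A R^(2/3) = 869.9 — high.
Try y = 14.6 ft: A R^(2/3) = 482.6 — low.
Try y = 19.3 ft: A R^(2/3) = 670.8 — matches.

y_n = 19.3 ft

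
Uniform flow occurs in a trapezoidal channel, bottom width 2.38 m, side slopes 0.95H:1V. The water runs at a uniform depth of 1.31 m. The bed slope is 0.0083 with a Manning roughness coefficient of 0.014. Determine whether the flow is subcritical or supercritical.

With bottom width b = 2.38 m and side slope z = 0.95: A = (b + zy)y = (2.38 + 0.95×1.31)×1.31 = 4.748 m²; P = b + 2y√(1+z²) = 2.38 + 2×1.31×1.379 = 5.994 m.
Hydraulic radius R = A/P = 4.748/5.994 = 0.7922 m.
V = (1/n) R^(2/3) √S = (1/0.014) × 0.7922^(2/3) × √0.0083 = 5.571 m/s. Hydraulic depth D_h = A/T = 4.748/4.869 = 0.9752 m.
Froude number Fr = V/√(g·D_h) = 5.571/√(9.81×0.9752) = 1.8, which is greater than 1, so the flow is supercritical.

supercritical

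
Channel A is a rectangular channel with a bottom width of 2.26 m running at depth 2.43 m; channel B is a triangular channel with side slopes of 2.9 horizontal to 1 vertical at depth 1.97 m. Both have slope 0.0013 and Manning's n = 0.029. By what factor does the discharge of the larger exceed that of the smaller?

2.32

Channel A: Flow area A = b·y = 2.26 × 2.43 = 5.492 m². Wetted perimeter P = b + 2y = 2.26 + 2×2.43 = 7.12 m. Hydraulic radius R = A/P = 5.492/7.12 = 0.7713 m. Q_A = (1/0.029)·5.492·0.7713^(2/3)·√0.0013 = 5.743 m³/s.
Channel B: For a triangular section with side slope z = 2.9: A = zy² = 2.9×1.97² = 11.25 m²; P = 2y√(1+z²) = 2×1.97×3.068 = 12.09 m. Hydraulic radius R = A/P = 11.25/12.09 = 0.9312 m. Q_B = (1/0.029)·11.25·0.9312^(2/3)·√0.0013 = 13.34 m³/s.
The larger discharge is 13.34 m³/s and the smaller is 5.743 m³/s; the ratio is 2.32.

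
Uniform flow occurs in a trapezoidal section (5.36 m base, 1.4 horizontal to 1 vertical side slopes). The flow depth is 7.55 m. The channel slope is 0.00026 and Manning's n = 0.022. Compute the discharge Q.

Q = 216 m³/s

With bottom width b = 5.36 m and side slope z = 1.4: A = (b + zy)y = (5.36 + 1.4×7.55)×7.55 = 120.3 m²; P = b + 2y√(1+z²) = 5.36 + 2×7.55×1.72 = 31.34 m.
Hydraulic radius R = A/P = 120.3/31.34 = 3.838 m.
Manning's equation: Q = (1/n) A R^(2/3) S^(1/2) = (1/0.022) × 120.3 × 3.838^(2/3) × 0.00026^(1/2) = 216 m³/s.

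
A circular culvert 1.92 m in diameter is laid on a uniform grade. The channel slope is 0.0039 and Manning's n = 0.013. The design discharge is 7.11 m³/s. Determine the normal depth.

Manning's equation rearranged: A R^(2/3) = nQ / (1·√S) = 0.013 × 7.11 / (√0.0039) = 1.48.
Try y = 1.18 m: A R^(2/3) = 1.237 — low.
Try y = 1.64 m: A R^(2/3) = 1.836 — high.
Try y = 1.34 m: A R^(2/3) = 1.48 — matches.

y_n = 1.34 m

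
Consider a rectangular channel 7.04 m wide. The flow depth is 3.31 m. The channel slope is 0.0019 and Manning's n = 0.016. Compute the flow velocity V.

Flow area A = b·y = 7.04 × 3.31 = 23.3 m². Wetted perimeter P = b + 2y = 7.04 + 2×3.31 = 13.66 m.
Hydraulic radius R = A/P = 23.3/13.66 = 1.706 m.
From Manning's equation, V = (1/n) R^(2/3) S^(1/2) = (1/0.016) × 1.706^(2/3) × 0.0019^(1/2) = 3.89 m/s.

V = 3.89 m/s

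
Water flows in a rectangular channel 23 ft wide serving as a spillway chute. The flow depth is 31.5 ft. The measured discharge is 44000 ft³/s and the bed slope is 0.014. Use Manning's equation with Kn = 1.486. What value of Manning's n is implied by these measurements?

Flow area A = b·y = 23 × 31.5 = 724.5 ft². Wetted perimeter P = b + 2y = 23 + 2×31.5 = 86 ft.
Hydraulic radius R = A/P = 724.5/86 = 8.424 ft.
Rearranging Manning's equation: n = (1.486/Q) A R^(2/3) S^(1/2) = (1.486/44000) × 724.5 × 8.424^(2/3) × √0.014 = 0.012.

n = 0.012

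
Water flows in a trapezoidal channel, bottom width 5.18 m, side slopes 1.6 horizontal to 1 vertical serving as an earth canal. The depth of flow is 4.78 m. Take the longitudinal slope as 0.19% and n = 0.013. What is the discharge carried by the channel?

Q = 393 m³/s

With bottom width b = 5.18 m and side slope z = 1.6: A = (b + zy)y = (5.18 + 1.6×4.78)×4.78 = 61.32 m²; P = b + 2y√(1+z²) = 5.18 + 2×4.78×1.887 = 23.22 m.
Hydraulic radius R = A/P = 61.32/23.22 = 2.641 m.
Manning's equation: Q = (1/n) A R^(2/3) S^(1/2) = (1/0.013) × 61.32 × 2.641^(2/3) × 0.0019^(1/2) = 393 m³/s.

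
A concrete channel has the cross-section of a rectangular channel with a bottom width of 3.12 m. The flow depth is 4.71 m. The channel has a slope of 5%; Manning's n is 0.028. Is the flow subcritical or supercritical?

Flow area A = b·y = 3.12 × 4.71 = 14.7 m². Wetted perimeter P = b + 2y = 3.12 + 2×4.71 = 12.54 m.
Hydraulic radius R = A/P = 14.7/12.54 = 1.172 m.
V = (1/n) R^(2/3) √S = (1/0.028) × 1.172^(2/3) × √0.05 = 8.877 m/s. Hydraulic depth D_h = A/T = 14.7/3.12 = 4.71 m.
Froude number Fr = V/√(g·D_h) = 8.877/√(9.81×4.71) = 1.31, which is greater than 1, so the flow is supercritical.

supercritical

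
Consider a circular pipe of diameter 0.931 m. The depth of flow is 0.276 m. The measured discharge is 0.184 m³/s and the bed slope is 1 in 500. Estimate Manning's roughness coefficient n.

n = 0.012

For a circular section of diameter D = 0.931 m at depth y = 0.276 m, the central angle is θ = 2 arccos(1 − 2y/D) = 2.303 rad. Then A = (D²/8)(θ − sin θ) = 0.169 m² and P = Dθ/2 = 1.072 m.
Hydraulic radius R = A/P = 0.169/1.072 = 0.1576 m.
Rearranging Manning's equation: n = (1/Q) A R^(2/3) S^(1/2) = (1/0.184) × 0.169 × 0.1576^(2/3) × √0.002 = 0.012.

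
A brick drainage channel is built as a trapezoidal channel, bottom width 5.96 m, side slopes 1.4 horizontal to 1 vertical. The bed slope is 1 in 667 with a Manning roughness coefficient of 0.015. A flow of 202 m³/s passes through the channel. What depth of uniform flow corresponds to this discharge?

Manning's equation rearranged: A R^(2/3) = nQ / (1·√S) = 0.015 × 202 / (√0.001499) = 78.25.
At y = 2.88 m: A R^(2/3) = 42.79 — too small.
At y = 4.53 m: A R^(2/3) = 105 — too large.
At y = 3.92 m: A R^(2/3) = 78.36 — ≈ 78.25.

y_n = 3.92 m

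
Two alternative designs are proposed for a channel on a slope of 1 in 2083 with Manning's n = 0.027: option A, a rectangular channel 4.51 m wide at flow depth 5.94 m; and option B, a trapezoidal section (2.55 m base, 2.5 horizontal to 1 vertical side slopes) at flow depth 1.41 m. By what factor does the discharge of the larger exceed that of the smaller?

4.86

Channel A: Flow area A = b·y = 4.51 × 5.94 = 26.79 m². Wetted perimeter P = b + 2y = 4.51 + 2×5.94 = 16.39 m. Hydraulic radius R = A/P = 26.79/16.39 = 1.634 m. Q_A = (1/0.027)·26.79·1.634^(2/3)·√0.0004801 = 30.17 m³/s.
Channel B: With bottom width b = 2.55 m and side slope z = 2.5: A = (b + zy)y = (2.55 + 2.5×1.41)×1.41 = 8.566 m²; P = b + 2y√(1+z²) = 2.55 + 2×1.41×2.693 = 10.14 m. Hydraulic radius R = A/P = 8.566/10.14 = 0.8445 m. Q_B = (1/0.027)·8.566·0.8445^(2/3)·√0.0004801 = 6.21 m³/s.
The larger discharge is 30.17 m³/s and the smaller is 6.21 m³/s; the ratio is 4.86.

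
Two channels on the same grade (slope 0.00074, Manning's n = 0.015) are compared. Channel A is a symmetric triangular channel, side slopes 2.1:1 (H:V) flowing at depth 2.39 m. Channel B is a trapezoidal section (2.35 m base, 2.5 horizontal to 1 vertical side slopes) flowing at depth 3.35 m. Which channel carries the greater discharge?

Channel A: For a triangular section with side slope z = 2.1: A = zy² = 2.1×2.39² = 12 m²; P = 2y√(1+z²) = 2×2.39×2.326 = 11.12 m. Hydraulic radius R = A/P = 12/11.12 = 1.079 m. Q_A = (1/0.015)·12·1.079^(2/3)·√0.00074 = 22.88 m³/s.
Channel B: With bottom width b = 2.35 m and side slope z = 2.5: A = (b + zy)y = (2.35 + 2.5×3.35)×3.35 = 35.93 m²; P = b + 2y√(1+z²) = 2.35 + 2×3.35×2.693 = 20.39 m. Hydraulic radius R = A/P = 35.93/20.39 = 1.762 m. Q_B = (1/0.015)·35.93·1.762^(2/3)·√0.00074 = 95.06 m³/s.
Q_A = 22.88 m³/s vs Q_B = 95.06 m³/s, so channel B carries more.

channel B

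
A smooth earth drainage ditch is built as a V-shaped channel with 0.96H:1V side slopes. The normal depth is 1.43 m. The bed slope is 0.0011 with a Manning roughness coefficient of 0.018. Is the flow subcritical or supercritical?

subcritical

For a triangular section with side slope z = 0.96: A = zy² = 0.96×1.43² = 1.963 m²; P = 2y√(1+z²) = 2×1.43×1.386 = 3.965 m.
Hydraulic radius R = A/P = 1.963/3.965 = 0.4952 m.
V = (1/n) R^(2/3) √S = (1/0.018) × 0.4952^(2/3) × √0.0011 = 1.153 m/s. Hydraulic depth D_h = A/T = 1.963/2.746 = 0.715 m.
Froude number Fr = V/√(g·D_h) = 1.153/√(9.81×0.715) = 0.435, which is less than 1, so the flow is subcritical.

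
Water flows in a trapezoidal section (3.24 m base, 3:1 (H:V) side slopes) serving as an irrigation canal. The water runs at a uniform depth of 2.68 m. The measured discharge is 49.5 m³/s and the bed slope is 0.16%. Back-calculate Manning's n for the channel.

n = 0.032

With bottom width b = 3.24 m and side slope z = 3: A = (b + zy)y = (3.24 + 3×2.68)×2.68 = 30.23 m²; P = b + 2y√(1+z²) = 3.24 + 2×2.68×3.162 = 20.19 m.
Hydraulic radius R = A/P = 30.23/20.19 = 1.497 m.
Rearranging Manning's equation: n = (1/Q) A R^(2/3) S^(1/2) = (1/49.5) × 30.23 × 1.497^(2/3) × √0.0016 = 0.032.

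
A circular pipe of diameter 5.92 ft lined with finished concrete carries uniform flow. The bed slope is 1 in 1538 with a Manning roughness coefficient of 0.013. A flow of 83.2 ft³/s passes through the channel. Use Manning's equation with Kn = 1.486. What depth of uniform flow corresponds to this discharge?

y_n = 4 ft

Manning's equation rearranged: A R^(2/3) = nQ / (1.486·√S) = 0.013 × 83.2 / (1.486 × √0.0006502) = 28.54.
Trying y = 4.56 ft: A R^(2/3) = 33.59 — high.
Trying y = 2.95 ft: A R^(2/3) = 17.77 — low.
Trying y = 4 ft: A R^(2/3) = 28.55 — close enough.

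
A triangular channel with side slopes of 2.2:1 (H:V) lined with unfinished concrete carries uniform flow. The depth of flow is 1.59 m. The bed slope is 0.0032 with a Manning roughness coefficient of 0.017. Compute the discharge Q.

Q = 14.9 m³/s

For a triangular section with side slope z = 2.2: A = zy² = 2.2×1.59² = 5.562 m²; P = 2y√(1+z²) = 2×1.59×2.417 = 7.685 m.
Hydraulic radius R = A/P = 5.562/7.685 = 0.7237 m.
Manning's equation: Q = (1/n) A R^(2/3) S^(1/2) = (1/0.017) × 5.562 × 0.7237^(2/3) × 0.0032^(1/2) = 14.9 m³/s.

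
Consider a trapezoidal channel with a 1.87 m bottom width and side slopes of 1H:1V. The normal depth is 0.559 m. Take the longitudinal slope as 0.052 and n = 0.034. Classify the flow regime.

supercritical

With bottom width b = 1.87 m and side slope z = 1: A = (b + zy)y = (1.87 + 1×0.559)×0.559 = 1.358 m²; P = b + 2y√(1+z²) = 1.87 + 2×0.559×1.414 = 3.451 m.
Hydraulic radius R = A/P = 1.358/3.451 = 0.3934 m.
V = (1/n) R^(2/3) √S = (1/0.034) × 0.3934^(2/3) × √0.052 = 3.601 m/s. Hydraulic depth D_h = A/T = 1.358/2.988 = 0.4544 m.
Froude number Fr = V/√(g·D_h) = 3.601/√(9.81×0.4544) = 1.71, which is greater than 1, so the flow is supercritical.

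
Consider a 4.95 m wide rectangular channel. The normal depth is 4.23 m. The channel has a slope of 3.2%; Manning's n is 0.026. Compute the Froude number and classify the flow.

Flow area A = b·y = 4.95 × 4.23 = 20.94 m². Wetted perimeter P = b + 2y = 4.95 + 2×4.23 = 13.41 m.
Hydraulic radius R = A/P = 20.94/13.41 = 1.561 m.
V = (1/n) R^(2/3) √S = (1/0.026) × 1.561^(2/3) × √0.032 = 9.26 m/s. Hydraulic depth D_h = A/T = 20.94/4.95 = 4.23 m.
Froude number Fr = V/√(g·D_h) = 9.26/√(9.81×4.23) = 1.44, which is greater than 1, so the flow is supercritical.

supercritical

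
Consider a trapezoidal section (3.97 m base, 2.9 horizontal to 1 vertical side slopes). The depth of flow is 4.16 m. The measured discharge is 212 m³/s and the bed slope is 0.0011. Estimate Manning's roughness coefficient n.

n = 0.018

With bottom width b = 3.97 m and side slope z = 2.9: A = (b + zy)y = (3.97 + 2.9×4.16)×4.16 = 66.7 m²; P = b + 2y√(1+z²) = 3.97 + 2×4.16×3.068 = 29.49 m.
Hydraulic radius R = A/P = 66.7/29.49 = 2.262 m.
Rearranging Manning's equation: n = (1/Q) A R^(2/3) S^(1/2) = (1/212) × 66.7 × 2.262^(2/3) × √0.0011 = 0.018.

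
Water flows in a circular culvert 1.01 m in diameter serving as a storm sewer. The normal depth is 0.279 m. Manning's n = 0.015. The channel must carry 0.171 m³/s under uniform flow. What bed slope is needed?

For a circular section of diameter D = 1.01 m at depth y = 0.279 m, the central angle is θ = 2 arccos(1 − 2y/D) = 2.214 rad. Then A = (D²/8)(θ − sin θ) = 0.1802 m² and P = Dθ/2 = 1.118 m.
Hydraulic radius R = A/P = 0.1802/1.118 = 0.1612 m.
From Manning's equation, S = [nQ / (1 A R^(2/3))]² = [0.015 × 0.171 / (1 × 0.1802 × 0.1612^(2/3))]² = 0.00231.

S = 0.00231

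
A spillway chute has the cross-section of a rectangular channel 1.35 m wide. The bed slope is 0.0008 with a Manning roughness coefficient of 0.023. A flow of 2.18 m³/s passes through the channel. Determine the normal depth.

Manning's equation rearranged: A R^(2/3) = nQ / (1·√S) = 0.023 × 2.18 / (√0.0008) = 1.773.
Trying y = 2.34 m: A R^(2/3) = 2.053 — over.
Trying y = 1.65 m: A R^(2/3) = 1.364 — short.
Trying y = 2.06 m: A R^(2/3) = 1.772 — close enough.

y_n = 2.06 m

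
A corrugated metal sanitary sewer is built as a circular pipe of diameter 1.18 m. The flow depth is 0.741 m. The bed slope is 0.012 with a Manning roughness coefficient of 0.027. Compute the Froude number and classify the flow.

subcritical

For a circular section of diameter D = 1.18 m at depth y = 0.741 m, the central angle is θ = 2 arccos(1 − 2y/D) = 3.659 rad. Then A = (D²/8)(θ − sin θ) = 0.723 m² and P = Dθ/2 = 2.159 m.
Hydraulic radius R = A/P = 0.723/2.159 = 0.3349 m.
V = (1/n) R^(2/3) √S = (1/0.027) × 0.3349^(2/3) × √0.012 = 1.957 m/s. Hydraulic depth D_h = A/T = 0.723/1.141 = 0.6338 m.
Froude number Fr = V/√(g·D_h) = 1.957/√(9.81×0.6338) = 0.785, which is less than 1, so the flow is subcritical.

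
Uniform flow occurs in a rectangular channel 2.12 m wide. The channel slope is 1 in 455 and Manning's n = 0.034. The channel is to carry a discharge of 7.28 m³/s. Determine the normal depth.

y_n = 2.94 m

Manning's equation rearranged: A R^(2/3) = nQ / (1·√S) = 0.034 × 7.28 / (√0.002198) = 5.28.
Try y = 2.11 m: A R^(2/3) = 3.545 — short.
Try y = 2.94 m: A R^(2/3) = 5.277 — close enough.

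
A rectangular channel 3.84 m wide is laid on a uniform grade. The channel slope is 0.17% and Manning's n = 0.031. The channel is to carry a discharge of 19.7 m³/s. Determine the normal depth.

y_n = 3.37 m

Manning's equation rearranged: A R^(2/3) = nQ / (1·√S) = 0.031 × 19.7 / (√0.0017) = 14.81.
Trying y = 2.59 m: A R^(2/3) = 10.61 — short.
Trying y = 3.72 m: A R^(2/3) = 16.72 — over.
Trying y = 3.37 m: A R^(2/3) = 14.8 — ≈ 14.81.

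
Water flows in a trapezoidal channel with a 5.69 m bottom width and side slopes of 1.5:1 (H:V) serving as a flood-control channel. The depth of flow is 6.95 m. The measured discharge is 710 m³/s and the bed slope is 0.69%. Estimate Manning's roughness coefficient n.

With bottom width b = 5.69 m and side slope z = 1.5: A = (b + zy)y = (5.69 + 1.5×6.95)×6.95 = 112 m²; P = b + 2y√(1+z²) = 5.69 + 2×6.95×1.803 = 30.75 m.
Hydraulic radius R = A/P = 112/30.75 = 3.642 m.
Rearranging Manning's equation: n = (1/Q) A R^(2/3) S^(1/2) = (1/710) × 112 × 3.642^(2/3) × √0.0069 = 0.031.

n = 0.031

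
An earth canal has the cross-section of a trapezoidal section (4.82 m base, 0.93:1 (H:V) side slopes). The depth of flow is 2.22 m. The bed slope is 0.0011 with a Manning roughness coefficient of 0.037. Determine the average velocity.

With bottom width b = 4.82 m and side slope z = 0.93: A = (b + zy)y = (4.82 + 0.93×2.22)×2.22 = 15.28 m²; P = b + 2y√(1+z²) = 4.82 + 2×2.22×1.366 = 10.88 m.
Hydraulic radius R = A/P = 15.28/10.88 = 1.404 m.
From Manning's equation, V = (1/n) R^(2/3) S^(1/2) = (1/0.037) × 1.404^(2/3) × 0.0011^(1/2) = 1.12 m/s.

V = 1.12 m/s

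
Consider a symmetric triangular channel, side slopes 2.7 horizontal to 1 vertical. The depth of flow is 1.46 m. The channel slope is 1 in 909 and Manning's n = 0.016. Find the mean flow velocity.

V = 1.61 m/s

For a triangular section with side slope z = 2.7: A = zy² = 2.7×1.46² = 5.755 m²; P = 2y√(1+z²) = 2×1.46×2.879 = 8.407 m.
Hydraulic radius R = A/P = 5.755/8.407 = 0.6846 m.
From Manning's equation, V = (1/n) R^(2/3) S^(1/2) = (1/0.016) × 0.6846^(2/3) × 0.0011^(1/2) = 1.61 m/s.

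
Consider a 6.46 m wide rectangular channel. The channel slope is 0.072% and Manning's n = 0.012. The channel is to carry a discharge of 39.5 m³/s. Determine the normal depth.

y_n = 2.26 m

Manning's equation rearranged: A R^(2/3) = nQ / (1·√S) = 0.012 × 39.5 / (√0.00072) = 17.66.
Try y = 1.77 m: A R^(2/3) = 12.5 — low.
Try y = 2.74 m: A R^(2/3) = 23.01 — high.
Try y = 2.26 m: A R^(2/3) = 17.65 — close enough.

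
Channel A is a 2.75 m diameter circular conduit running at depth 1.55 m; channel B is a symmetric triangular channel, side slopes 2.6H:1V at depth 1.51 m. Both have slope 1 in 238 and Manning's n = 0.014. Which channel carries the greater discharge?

Channel A: For a circular section of diameter D = 2.75 m at depth y = 1.55 m, the central angle is θ = 2 arccos(1 − 2y/D) = 3.397 rad. Then A = (D²/8)(θ − sin θ) = 3.45 m² and P = Dθ/2 = 4.671 m. Hydraulic radius R = A/P = 3.45/4.671 = 0.7386 m. Q_A = (1/0.014)·3.45·0.7386^(2/3)·√0.004202 = 13.05 m³/s.
Channel B: For a triangular section with side slope z = 2.6: A = zy² = 2.6×1.51² = 5.928 m²; P = 2y√(1+z²) = 2×1.51×2.786 = 8.413 m. Hydraulic radius R = A/P = 5.928/8.413 = 0.7047 m. Q_B = (1/0.014)·5.928·0.7047^(2/3)·√0.004202 = 21.74 m³/s.
Q_A = 13.05 m³/s vs Q_B = 21.74 m³/s, so channel B carries more.

channel B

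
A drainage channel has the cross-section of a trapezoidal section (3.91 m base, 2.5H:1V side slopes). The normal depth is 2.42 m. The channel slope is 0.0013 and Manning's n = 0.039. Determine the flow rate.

Q = 28.2 m³/s

With bottom width b = 3.91 m and side slope z = 2.5: A = (b + zy)y = (3.91 + 2.5×2.42)×2.42 = 24.1 m²; P = b + 2y√(1+z²) = 3.91 + 2×2.42×2.693 = 16.94 m.
Hydraulic radius R = A/P = 24.1/16.94 = 1.423 m.
Manning's equation: Q = (1/n) A R^(2/3) S^(1/2) = (1/0.039) × 24.1 × 1.423^(2/3) × 0.0013^(1/2) = 28.2 m³/s.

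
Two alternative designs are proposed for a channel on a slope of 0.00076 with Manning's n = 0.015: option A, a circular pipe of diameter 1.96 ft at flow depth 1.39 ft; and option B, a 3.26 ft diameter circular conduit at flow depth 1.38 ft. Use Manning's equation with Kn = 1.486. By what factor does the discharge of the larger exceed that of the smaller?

1.7

Channel A: For a circular section of diameter D = 1.96 ft at depth y = 1.39 ft, the central angle is θ = 2 arccos(1 − 2y/D) = 4.005 rad. Then A = (D²/8)(θ − sin θ) = 2.288 ft² and P = Dθ/2 = 3.925 ft. Hydraulic radius R = A/P = 2.288/3.925 = 0.583 ft. Q_A = (1.486/0.015)·2.288·0.583^(2/3)·√0.00076 = 4.361 ft³/s.
Channel B: For a circular section of diameter D = 3.26 ft at depth y = 1.38 ft, the central angle is θ = 2 arccos(1 − 2y/D) = 2.834 rad. Then A = (D²/8)(θ − sin θ) = 3.362 ft² and P = Dθ/2 = 4.619 ft. Hydraulic radius R = A/P = 3.362/4.619 = 0.7278 ft. Q_B = (1.486/0.015)·3.362·0.7278^(2/3)·√0.00076 = 7.429 ft³/s.
The larger discharge is 7.429 ft³/s and the smaller is 4.361 ft³/s; the ratio is 1.7.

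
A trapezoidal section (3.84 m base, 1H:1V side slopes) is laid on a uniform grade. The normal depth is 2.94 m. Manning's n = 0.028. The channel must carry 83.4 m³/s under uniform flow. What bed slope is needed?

With bottom width b = 3.84 m and side slope z = 1: A = (b + zy)y = (3.84 + 1×2.94)×2.94 = 19.93 m²; P = b + 2y√(1+z²) = 3.84 + 2×2.94×1.414 = 12.16 m.
Hydraulic radius R = A/P = 19.93/12.16 = 1.64 m.
From Manning's equation, S = [nQ / (1 A R^(2/3))]² = [0.028 × 83.4 / (1 × 19.93 × 1.64^(2/3))]² = 0.0071.

S = 0.0071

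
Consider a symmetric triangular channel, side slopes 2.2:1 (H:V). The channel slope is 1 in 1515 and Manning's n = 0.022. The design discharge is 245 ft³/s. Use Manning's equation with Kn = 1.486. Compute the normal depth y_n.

y_n = 5.8 ft

Manning's equation rearranged: A R^(2/3) = nQ / (1.486·√S) = 0.022 × 245 / (1.486 × √0.0006601) = 141.2.
At y = 3.96 ft: A R^(2/3) = 51.1 — too small.
At y = 7.27 ft: A R^(2/3) = 258.2 — too large.
At y = 5.8 ft: A R^(2/3) = 141.4 — matches.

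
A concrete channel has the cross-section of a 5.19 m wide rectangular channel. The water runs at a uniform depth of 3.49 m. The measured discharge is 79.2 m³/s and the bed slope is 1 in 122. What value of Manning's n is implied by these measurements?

Flow area A = b·y = 5.19 × 3.49 = 18.11 m². Wetted perimeter P = b + 2y = 5.19 + 2×3.49 = 12.17 m.
Hydraulic radius R = A/P = 18.11/12.17 = 1.488 m.
Rearranging Manning's equation: n = (1/Q) A R^(2/3) S^(1/2) = (1/79.2) × 18.11 × 1.488^(2/3) × √0.008197 = 0.027.

n = 0.027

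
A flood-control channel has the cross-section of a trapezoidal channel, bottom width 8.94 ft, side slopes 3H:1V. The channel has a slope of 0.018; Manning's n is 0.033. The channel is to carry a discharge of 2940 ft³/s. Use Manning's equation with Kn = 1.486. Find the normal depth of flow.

Manning's equation rearranged: A R^(2/3) = nQ / (1.486·√S) = 0.033 × 2940 / (1.486 × √0.018) = 486.6.
Try y = 8.41 ft: A R^(2/3) = 797.8 — high.
Try y = 5.82 ft: A R^(2/3) = 344.6 — low.
Try y = 6.78 ft: A R^(2/3) = 486 — matches.

y_n = 6.78 ft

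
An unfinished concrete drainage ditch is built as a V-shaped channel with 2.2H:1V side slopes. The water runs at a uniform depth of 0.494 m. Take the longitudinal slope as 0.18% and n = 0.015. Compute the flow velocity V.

V = 1.05 m/s

For a triangular section with side slope z = 2.2: A = zy² = 2.2×0.494² = 0.5369 m²; P = 2y√(1+z²) = 2×0.494×2.417 = 2.388 m.
Hydraulic radius R = A/P = 0.5369/2.388 = 0.2249 m.
From Manning's equation, V = (1/n) R^(2/3) S^(1/2) = (1/0.015) × 0.2249^(2/3) × 0.0018^(1/2) = 1.05 m/s.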